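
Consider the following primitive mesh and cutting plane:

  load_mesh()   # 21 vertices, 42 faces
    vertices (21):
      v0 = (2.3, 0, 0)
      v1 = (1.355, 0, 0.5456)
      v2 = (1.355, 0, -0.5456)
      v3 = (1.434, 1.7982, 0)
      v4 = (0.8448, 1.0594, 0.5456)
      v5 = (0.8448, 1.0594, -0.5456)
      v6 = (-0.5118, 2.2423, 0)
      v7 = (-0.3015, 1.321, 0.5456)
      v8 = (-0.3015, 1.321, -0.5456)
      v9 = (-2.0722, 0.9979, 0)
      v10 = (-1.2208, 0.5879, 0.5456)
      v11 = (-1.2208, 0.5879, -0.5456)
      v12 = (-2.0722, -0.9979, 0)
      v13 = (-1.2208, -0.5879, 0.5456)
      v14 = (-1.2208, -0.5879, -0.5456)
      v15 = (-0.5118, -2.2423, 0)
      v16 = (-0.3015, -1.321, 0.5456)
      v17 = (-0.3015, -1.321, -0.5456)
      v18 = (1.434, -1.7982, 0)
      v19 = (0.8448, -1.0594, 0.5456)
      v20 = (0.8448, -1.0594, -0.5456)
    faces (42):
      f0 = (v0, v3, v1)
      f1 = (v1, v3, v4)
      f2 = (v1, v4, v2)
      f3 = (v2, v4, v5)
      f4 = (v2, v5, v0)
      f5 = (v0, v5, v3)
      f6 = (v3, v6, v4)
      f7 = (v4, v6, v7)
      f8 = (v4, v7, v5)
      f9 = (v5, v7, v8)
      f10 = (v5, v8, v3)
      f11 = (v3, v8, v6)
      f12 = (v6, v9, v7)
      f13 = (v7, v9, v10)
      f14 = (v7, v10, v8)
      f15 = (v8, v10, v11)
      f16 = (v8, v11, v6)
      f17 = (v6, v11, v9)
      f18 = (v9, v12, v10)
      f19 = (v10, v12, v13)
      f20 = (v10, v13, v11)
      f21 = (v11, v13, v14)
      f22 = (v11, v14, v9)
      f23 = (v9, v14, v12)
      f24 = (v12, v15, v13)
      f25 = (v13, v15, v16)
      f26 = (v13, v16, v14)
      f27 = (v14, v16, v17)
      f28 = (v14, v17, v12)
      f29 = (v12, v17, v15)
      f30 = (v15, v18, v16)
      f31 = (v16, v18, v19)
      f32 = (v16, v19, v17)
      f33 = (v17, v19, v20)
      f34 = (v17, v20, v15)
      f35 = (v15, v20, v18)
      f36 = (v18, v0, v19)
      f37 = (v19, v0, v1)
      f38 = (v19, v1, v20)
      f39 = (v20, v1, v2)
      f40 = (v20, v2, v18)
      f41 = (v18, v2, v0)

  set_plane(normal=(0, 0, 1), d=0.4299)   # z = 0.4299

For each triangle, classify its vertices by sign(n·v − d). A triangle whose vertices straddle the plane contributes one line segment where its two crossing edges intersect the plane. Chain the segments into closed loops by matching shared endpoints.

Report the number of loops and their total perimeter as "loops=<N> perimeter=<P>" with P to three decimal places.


Straddling triangles (28 of 42):
  (v0,v3,v1) [--+] → (1.37175, 0.381327, 0.4299)–(1.5554, 0, 0.4299)  len=0.4232
  (v1,v3,v4) [+-+] → (1.37175, 0.381327, 0.4299)–(0.969746, 1.21607, 0.4299)  len=0.9265
  (v1,v4,v2) [++-] → (0.898897, 0.947072, 0.4299)–(1.355, 0, 0.4299)  len=1.0512
  (v2,v4,v5) [-+-] → (0.898897, 0.947072, 0.4299)–(0.8448, 1.0594, 0.4299)  len=0.1247
  (v3,v6,v4) [--+] → (0.557119, 1.31025, 0.4299)–(0.969746, 1.21607, 0.4299)  len=0.4232
  (v4,v6,v7) [+-+] → (0.557119, 1.31025, 0.4299)–(-0.346096, 1.51637, 0.4299)  len=0.9264
  (v4,v7,v5) [++-] → (-0.179958, 1.29326, 0.4299)–(0.8448, 1.0594, 0.4299)  len=1.0511
  (v5,v7,v8) [-+-] → (-0.179958, 1.29326, 0.4299)–(-0.3015, 1.321, 0.4299)  len=0.1247
  (v6,v9,v7) [--+] → (-0.676995, 1.25248, 0.4299)–(-0.346096, 1.51637, 0.4299)  len=0.4232
  (v7,v9,v10) [+-+] → (-0.676995, 1.25248, 0.4299)–(-1.40135, 0.674845, 0.4299)  len=0.9265
  (v7,v10,v8) [++-] → (-1.12333, 0.665631, 0.4299)–(-0.3015, 1.321, 0.4299)  len=1.0511
  (v8,v10,v11) [-+-] → (-1.12333, 0.665631, 0.4299)–(-1.2208, 0.5879, 0.4299)  len=0.1247
  (v9,v12,v10) [--+] → (-1.40135, 0.251615, 0.4299)–(-1.40135, 0.674845, 0.4299)  len=0.4232
  (v10,v12,v13) [+-+] → (-1.40135, 0.251615, 0.4299)–(-1.40135, -0.674845, 0.4299)  len=0.9265
  (v10,v13,v11) [++-] → (-1.2208, -0.46323, 0.4299)–(-1.2208, 0.5879, 0.4299)  len=1.0511
  (v11,v13,v14) [-+-] → (-1.2208, -0.46323, 0.4299)–(-1.2208, -0.5879, 0.4299)  len=0.1247
  (v12,v15,v13) [--+] → (-1.07045, -0.938732, 0.4299)–(-1.40135, -0.674845, 0.4299)  len=0.4232
  (v13,v15,v16) [+-+] → (-1.07045, -0.938732, 0.4299)–(-0.346096, -1.51637, 0.4299)  len=0.9265
  (v13,v16,v14) [++-] → (-0.398973, -1.24327, 0.4299)–(-1.2208, -0.5879, 0.4299)  len=1.0511
  (v14,v16,v17) [-+-] → (-0.398973, -1.24327, 0.4299)–(-0.3015, -1.321, 0.4299)  len=0.1247
  (v15,v18,v16) [--+] → (0.0665303, -1.4222, 0.4299)–(-0.346096, -1.51637, 0.4299)  len=0.4232
  (v16,v18,v19) [+-+] → (0.0665303, -1.4222, 0.4299)–(0.969746, -1.21607, 0.4299)  len=0.9264
  (v16,v19,v17) [++-] → (0.723258, -1.08714, 0.4299)–(-0.3015, -1.321, 0.4299)  len=1.0511
  (v17,v19,v20) [-+-] → (0.723258, -1.08714, 0.4299)–(0.8448, -1.0594, 0.4299)  len=0.1247
  (v18,v0,v19) [--+] → (1.15339, -0.834744, 0.4299)–(0.969746, -1.21607, 0.4299)  len=0.4232
  (v19,v0,v1) [+-+] → (1.15339, -0.834744, 0.4299)–(1.5554, 0, 0.4299)  len=0.9265
  (v19,v1,v20) [++-] → (1.3009, -0.112328, 0.4299)–(0.8448, -1.0594, 0.4299)  len=1.0512
  (v20,v1,v2) [-+-] → (1.3009, -0.112328, 0.4299)–(1.355, 0, 0.4299)  len=0.1247

Chained into 2 loop(s):
  loop 1: 14 segments, perimeter = 9.4480
  loop 2: 14 segments, perimeter = 8.2307
Total perimeter = 17.679

loops=2 perimeter=17.679


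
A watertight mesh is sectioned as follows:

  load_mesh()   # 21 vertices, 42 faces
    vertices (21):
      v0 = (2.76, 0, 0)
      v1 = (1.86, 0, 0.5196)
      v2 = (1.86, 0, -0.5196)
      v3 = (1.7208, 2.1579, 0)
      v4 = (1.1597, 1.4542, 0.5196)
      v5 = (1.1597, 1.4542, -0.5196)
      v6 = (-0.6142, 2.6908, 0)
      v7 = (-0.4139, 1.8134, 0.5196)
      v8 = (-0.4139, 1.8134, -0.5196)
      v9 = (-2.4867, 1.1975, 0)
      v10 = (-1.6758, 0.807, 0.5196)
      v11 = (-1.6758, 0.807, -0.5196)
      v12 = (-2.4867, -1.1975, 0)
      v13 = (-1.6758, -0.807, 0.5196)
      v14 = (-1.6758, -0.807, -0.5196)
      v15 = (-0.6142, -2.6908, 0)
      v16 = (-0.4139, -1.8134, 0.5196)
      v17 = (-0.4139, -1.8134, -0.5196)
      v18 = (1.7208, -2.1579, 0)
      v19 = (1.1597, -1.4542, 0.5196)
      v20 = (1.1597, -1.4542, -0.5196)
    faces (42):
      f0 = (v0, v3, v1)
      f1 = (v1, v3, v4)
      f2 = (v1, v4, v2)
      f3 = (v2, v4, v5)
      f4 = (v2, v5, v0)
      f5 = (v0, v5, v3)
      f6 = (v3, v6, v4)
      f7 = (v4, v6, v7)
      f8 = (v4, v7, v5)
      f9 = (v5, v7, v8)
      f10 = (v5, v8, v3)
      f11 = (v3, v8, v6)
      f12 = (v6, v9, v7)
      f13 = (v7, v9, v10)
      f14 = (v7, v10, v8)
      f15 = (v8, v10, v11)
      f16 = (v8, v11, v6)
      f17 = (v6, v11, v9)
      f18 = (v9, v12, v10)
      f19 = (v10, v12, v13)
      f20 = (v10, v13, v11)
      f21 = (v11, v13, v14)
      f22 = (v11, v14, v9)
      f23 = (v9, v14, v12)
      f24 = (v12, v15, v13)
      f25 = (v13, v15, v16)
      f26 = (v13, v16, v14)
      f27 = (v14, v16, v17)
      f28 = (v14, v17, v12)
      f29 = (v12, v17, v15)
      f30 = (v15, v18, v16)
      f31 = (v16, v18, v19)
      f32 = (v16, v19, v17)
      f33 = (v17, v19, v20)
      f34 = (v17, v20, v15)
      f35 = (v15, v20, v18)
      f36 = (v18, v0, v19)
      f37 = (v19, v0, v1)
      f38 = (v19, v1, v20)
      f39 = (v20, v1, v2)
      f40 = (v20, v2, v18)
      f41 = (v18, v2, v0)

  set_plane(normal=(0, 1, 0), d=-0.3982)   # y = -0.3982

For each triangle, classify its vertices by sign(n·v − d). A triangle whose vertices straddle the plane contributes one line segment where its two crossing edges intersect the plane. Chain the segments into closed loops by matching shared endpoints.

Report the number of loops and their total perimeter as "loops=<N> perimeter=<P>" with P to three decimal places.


loops=2 perimeter=6.083

Straddling triangles (12 of 42):
  (v9,v12,v10) [+-+] → (-2.4867, -0.3982, 0)–(-2.16335, -0.3982, 0.207192)  len=0.3840
  (v10,v12,v13) [+--] → (-2.16335, -0.3982, 0.207192)–(-1.6758, -0.3982, 0.5196)  len=0.5791
  (v10,v13,v11) [+-+] → (-1.6758, -0.3982, 0.5196)–(-1.6758, -0.3982, 0.256388)  len=0.2632
  (v11,v13,v14) [+--] → (-1.6758, -0.3982, 0.256388)–(-1.6758, -0.3982, -0.5196)  len=0.7760
  (v11,v14,v9) [+-+] → (-1.6758, -0.3982, -0.5196)–(-1.84118, -0.3982, -0.413632)  len=0.1964
  (v9,v14,v12) [+--] → (-1.84118, -0.3982, -0.413632)–(-2.4867, -0.3982, 0)  len=0.7667
  (v18,v0,v19) [-+-] → (2.56824, -0.3982, 0)–(2.32179, -0.3982, 0.142281)  len=0.2846
  (v19,v0,v1) [-++] → (2.32179, -0.3982, 0.142281)–(1.66824, -0.3982, 0.5196)  len=0.7547
  (v19,v1,v20) [-+-] → (1.66824, -0.3982, 0.5196)–(1.66824, -0.3982, 0.235038)  len=0.2846
  (v20,v1,v2) [-++] → (1.66824, -0.3982, 0.235038)–(1.66824, -0.3982, -0.5196)  len=0.7546
  (v20,v2,v18) [-+-] → (1.66824, -0.3982, -0.5196)–(1.83431, -0.3982, -0.423718)  len=0.1918
  (v18,v2,v0) [-++] → (1.83431, -0.3982, -0.423718)–(2.56824, -0.3982, 0)  len=0.8475

Chained into 2 loop(s):
  loop 1: 6 segments, perimeter = 2.9654
  loop 2: 6 segments, perimeter = 3.1176
Total perimeter = 6.083


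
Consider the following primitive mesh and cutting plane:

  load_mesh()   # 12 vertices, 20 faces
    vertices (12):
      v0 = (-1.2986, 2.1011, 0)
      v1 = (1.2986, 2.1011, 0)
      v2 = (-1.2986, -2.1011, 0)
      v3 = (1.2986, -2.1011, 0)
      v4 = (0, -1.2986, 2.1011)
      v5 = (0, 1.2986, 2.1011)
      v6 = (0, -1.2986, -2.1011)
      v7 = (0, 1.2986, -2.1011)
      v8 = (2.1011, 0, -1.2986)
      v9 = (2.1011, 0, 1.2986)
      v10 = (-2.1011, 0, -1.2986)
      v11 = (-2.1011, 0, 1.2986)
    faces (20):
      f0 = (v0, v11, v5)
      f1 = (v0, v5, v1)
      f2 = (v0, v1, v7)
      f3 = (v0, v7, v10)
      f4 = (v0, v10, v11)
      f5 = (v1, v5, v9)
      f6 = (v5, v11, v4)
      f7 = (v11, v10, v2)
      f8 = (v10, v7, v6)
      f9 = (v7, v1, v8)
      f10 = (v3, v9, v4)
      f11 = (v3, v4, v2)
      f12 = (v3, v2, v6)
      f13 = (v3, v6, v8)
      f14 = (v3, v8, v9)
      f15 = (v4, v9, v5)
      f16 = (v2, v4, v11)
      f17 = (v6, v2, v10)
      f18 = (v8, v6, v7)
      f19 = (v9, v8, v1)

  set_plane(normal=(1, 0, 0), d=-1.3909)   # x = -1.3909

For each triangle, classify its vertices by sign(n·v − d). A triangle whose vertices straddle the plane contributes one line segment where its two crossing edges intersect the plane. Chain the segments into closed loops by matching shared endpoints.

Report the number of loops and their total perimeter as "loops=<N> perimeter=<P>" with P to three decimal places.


Straddling triangles (8 of 20):
  (v0,v11,v5) [+-+] → (-1.3909, 1.85944, 0.149359)–(-1.3909, 0.438944, 1.56986)  len=2.0089
  (v0,v7,v10) [++-] → (-1.3909, 0.438944, -1.56986)–(-1.3909, 1.85944, -0.149359)  len=2.0089
  (v0,v10,v11) [+--] → (-1.3909, 1.85944, -0.149359)–(-1.3909, 1.85944, 0.149359)  len=0.2987
  (v5,v11,v4) [+-+] → (-1.3909, 0.438944, 1.56986)–(-1.3909, -0.438944, 1.56986)  len=0.8779
  (v11,v10,v2) [--+] → (-1.3909, -1.85944, -0.149359)–(-1.3909, -1.85944, 0.149359)  len=0.2987
  (v10,v7,v6) [-++] → (-1.3909, 0.438944, -1.56986)–(-1.3909, -0.438944, -1.56986)  len=0.8779
  (v2,v4,v11) [++-] → (-1.3909, -0.438944, 1.56986)–(-1.3909, -1.85944, 0.149359)  len=2.0089
  (v6,v2,v10) [++-] → (-1.3909, -1.85944, -0.149359)–(-1.3909, -0.438944, -1.56986)  len=2.0089

Chained into 1 loop(s):
  loop 1: 8 segments, perimeter = 10.3888
Total perimeter = 10.389

loops=1 perimeter=10.389


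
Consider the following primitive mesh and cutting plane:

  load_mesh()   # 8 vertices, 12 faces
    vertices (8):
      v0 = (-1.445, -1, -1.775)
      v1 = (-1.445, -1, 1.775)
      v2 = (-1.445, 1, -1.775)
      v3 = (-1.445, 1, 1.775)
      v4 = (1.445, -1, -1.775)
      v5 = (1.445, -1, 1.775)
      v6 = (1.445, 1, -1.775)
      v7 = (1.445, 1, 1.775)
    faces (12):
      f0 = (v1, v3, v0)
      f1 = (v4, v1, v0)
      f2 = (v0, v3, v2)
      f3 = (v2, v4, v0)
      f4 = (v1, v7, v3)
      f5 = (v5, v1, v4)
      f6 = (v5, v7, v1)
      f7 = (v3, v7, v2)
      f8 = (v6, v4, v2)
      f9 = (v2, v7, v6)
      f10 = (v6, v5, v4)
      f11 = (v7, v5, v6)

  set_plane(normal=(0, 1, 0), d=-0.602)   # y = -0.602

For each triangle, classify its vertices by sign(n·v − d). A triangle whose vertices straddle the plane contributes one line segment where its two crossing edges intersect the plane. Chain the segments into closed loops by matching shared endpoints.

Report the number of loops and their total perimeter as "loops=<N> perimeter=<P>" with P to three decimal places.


loops=1 perimeter=12.880

Straddling triangles (8 of 12):
  (v1,v3,v0) [-+-] → (-1.445, -0.602, 1.775)–(-1.445, -0.602, -1.06855)  len=2.8435
  (v0,v3,v2) [-++] → (-1.445, -0.602, -1.06855)–(-1.445, -0.602, -1.775)  len=0.7065
  (v2,v4,v0) [+--] → (0.86989, -0.602, -1.775)–(-1.445, -0.602, -1.775)  len=2.3149
  (v1,v7,v3) [-++] → (-0.86989, -0.602, 1.775)–(-1.445, -0.602, 1.775)  len=0.5751
  (v5,v7,v1) [-+-] → (1.445, -0.602, 1.775)–(-0.86989, -0.602, 1.775)  len=2.3149
  (v6,v4,v2) [+-+] → (1.445, -0.602, -1.775)–(0.86989, -0.602, -1.775)  len=0.5751
  (v6,v5,v4) [+--] → (1.445, -0.602, 1.06855)–(1.445, -0.602, -1.775)  len=2.8435
  (v7,v5,v6) [+-+] → (1.445, -0.602, 1.775)–(1.445, -0.602, 1.06855)  len=0.7065

Chained into 1 loop(s):
  loop 1: 8 segments, perimeter = 12.8800
Total perimeter = 12.880


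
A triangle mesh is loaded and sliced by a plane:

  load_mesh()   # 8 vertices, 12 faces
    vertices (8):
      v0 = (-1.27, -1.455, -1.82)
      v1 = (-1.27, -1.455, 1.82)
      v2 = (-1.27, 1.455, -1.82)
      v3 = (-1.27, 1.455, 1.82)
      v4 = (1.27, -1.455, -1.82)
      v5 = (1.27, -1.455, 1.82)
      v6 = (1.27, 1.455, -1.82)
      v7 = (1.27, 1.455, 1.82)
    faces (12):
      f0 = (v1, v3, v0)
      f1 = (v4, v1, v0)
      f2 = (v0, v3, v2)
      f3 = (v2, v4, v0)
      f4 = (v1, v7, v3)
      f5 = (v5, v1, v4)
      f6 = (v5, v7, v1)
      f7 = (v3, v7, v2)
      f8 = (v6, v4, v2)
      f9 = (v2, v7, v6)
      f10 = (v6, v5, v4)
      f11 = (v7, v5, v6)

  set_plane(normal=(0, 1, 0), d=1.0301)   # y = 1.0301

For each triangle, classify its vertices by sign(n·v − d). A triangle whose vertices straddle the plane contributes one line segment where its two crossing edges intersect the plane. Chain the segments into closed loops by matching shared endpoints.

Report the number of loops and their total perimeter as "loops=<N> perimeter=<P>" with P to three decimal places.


loops=1 perimeter=12.360

Straddling triangles (8 of 12):
  (v1,v3,v0) [-+-] → (-1.27, 1.0301, 1.82)–(-1.27, 1.0301, 1.28851)  len=0.5315
  (v0,v3,v2) [-++] → (-1.27, 1.0301, 1.28851)–(-1.27, 1.0301, -1.82)  len=3.1085
  (v2,v4,v0) [+--] → (-0.899125, 1.0301, -1.82)–(-1.27, 1.0301, -1.82)  len=0.3709
  (v1,v7,v3) [-++] → (0.899125, 1.0301, 1.82)–(-1.27, 1.0301, 1.82)  len=2.1691
  (v5,v7,v1) [-+-] → (1.27, 1.0301, 1.82)–(0.899125, 1.0301, 1.82)  len=0.3709
  (v6,v4,v2) [+-+] → (1.27, 1.0301, -1.82)–(-0.899125, 1.0301, -1.82)  len=2.1691
  (v6,v5,v4) [+--] → (1.27, 1.0301, -1.28851)–(1.27, 1.0301, -1.82)  len=0.5315
  (v7,v5,v6) [+-+] → (1.27, 1.0301, 1.82)–(1.27, 1.0301, -1.28851)  len=3.1085

Chained into 1 loop(s):
  loop 1: 8 segments, perimeter = 12.3600
Total perimeter = 12.360


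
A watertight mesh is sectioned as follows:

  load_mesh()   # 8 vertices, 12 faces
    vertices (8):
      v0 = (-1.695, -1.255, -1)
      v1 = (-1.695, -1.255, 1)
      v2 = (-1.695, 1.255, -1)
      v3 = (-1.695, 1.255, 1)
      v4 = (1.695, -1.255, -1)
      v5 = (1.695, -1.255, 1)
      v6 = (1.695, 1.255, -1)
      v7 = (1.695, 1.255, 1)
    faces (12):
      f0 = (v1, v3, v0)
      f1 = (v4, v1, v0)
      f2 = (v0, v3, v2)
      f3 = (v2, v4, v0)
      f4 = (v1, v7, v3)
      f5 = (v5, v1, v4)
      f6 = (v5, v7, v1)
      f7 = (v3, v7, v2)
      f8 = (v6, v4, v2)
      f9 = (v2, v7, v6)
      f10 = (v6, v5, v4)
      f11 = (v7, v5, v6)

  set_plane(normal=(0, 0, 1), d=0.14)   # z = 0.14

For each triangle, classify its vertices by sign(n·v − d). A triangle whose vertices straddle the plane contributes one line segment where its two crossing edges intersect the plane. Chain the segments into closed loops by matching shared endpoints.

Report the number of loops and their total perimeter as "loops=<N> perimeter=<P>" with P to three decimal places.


Straddling triangles (8 of 12):
  (v1,v3,v0) [++-] → (-1.695, 0.1757, 0.14)–(-1.695, -1.255, 0.14)  len=1.4307
  (v4,v1,v0) [-+-] → (-0.2373, -1.255, 0.14)–(-1.695, -1.255, 0.14)  len=1.4577
  (v0,v3,v2) [-+-] → (-1.695, 0.1757, 0.14)–(-1.695, 1.255, 0.14)  len=1.0793
  (v5,v1,v4) [++-] → (-0.2373, -1.255, 0.14)–(1.695, -1.255, 0.14)  len=1.9323
  (v3,v7,v2) [++-] → (0.2373, 1.255, 0.14)–(-1.695, 1.255, 0.14)  len=1.9323
  (v2,v7,v6) [-+-] → (0.2373, 1.255, 0.14)–(1.695, 1.255, 0.14)  len=1.4577
  (v6,v5,v4) [-+-] → (1.695, -0.1757, 0.14)–(1.695, -1.255, 0.14)  len=1.0793
  (v7,v5,v6) [++-] → (1.695, -0.1757, 0.14)–(1.695, 1.255, 0.14)  len=1.4307

Chained into 1 loop(s):
  loop 1: 8 segments, perimeter = 11.8000
Total perimeter = 11.800

loops=1 perimeter=11.800


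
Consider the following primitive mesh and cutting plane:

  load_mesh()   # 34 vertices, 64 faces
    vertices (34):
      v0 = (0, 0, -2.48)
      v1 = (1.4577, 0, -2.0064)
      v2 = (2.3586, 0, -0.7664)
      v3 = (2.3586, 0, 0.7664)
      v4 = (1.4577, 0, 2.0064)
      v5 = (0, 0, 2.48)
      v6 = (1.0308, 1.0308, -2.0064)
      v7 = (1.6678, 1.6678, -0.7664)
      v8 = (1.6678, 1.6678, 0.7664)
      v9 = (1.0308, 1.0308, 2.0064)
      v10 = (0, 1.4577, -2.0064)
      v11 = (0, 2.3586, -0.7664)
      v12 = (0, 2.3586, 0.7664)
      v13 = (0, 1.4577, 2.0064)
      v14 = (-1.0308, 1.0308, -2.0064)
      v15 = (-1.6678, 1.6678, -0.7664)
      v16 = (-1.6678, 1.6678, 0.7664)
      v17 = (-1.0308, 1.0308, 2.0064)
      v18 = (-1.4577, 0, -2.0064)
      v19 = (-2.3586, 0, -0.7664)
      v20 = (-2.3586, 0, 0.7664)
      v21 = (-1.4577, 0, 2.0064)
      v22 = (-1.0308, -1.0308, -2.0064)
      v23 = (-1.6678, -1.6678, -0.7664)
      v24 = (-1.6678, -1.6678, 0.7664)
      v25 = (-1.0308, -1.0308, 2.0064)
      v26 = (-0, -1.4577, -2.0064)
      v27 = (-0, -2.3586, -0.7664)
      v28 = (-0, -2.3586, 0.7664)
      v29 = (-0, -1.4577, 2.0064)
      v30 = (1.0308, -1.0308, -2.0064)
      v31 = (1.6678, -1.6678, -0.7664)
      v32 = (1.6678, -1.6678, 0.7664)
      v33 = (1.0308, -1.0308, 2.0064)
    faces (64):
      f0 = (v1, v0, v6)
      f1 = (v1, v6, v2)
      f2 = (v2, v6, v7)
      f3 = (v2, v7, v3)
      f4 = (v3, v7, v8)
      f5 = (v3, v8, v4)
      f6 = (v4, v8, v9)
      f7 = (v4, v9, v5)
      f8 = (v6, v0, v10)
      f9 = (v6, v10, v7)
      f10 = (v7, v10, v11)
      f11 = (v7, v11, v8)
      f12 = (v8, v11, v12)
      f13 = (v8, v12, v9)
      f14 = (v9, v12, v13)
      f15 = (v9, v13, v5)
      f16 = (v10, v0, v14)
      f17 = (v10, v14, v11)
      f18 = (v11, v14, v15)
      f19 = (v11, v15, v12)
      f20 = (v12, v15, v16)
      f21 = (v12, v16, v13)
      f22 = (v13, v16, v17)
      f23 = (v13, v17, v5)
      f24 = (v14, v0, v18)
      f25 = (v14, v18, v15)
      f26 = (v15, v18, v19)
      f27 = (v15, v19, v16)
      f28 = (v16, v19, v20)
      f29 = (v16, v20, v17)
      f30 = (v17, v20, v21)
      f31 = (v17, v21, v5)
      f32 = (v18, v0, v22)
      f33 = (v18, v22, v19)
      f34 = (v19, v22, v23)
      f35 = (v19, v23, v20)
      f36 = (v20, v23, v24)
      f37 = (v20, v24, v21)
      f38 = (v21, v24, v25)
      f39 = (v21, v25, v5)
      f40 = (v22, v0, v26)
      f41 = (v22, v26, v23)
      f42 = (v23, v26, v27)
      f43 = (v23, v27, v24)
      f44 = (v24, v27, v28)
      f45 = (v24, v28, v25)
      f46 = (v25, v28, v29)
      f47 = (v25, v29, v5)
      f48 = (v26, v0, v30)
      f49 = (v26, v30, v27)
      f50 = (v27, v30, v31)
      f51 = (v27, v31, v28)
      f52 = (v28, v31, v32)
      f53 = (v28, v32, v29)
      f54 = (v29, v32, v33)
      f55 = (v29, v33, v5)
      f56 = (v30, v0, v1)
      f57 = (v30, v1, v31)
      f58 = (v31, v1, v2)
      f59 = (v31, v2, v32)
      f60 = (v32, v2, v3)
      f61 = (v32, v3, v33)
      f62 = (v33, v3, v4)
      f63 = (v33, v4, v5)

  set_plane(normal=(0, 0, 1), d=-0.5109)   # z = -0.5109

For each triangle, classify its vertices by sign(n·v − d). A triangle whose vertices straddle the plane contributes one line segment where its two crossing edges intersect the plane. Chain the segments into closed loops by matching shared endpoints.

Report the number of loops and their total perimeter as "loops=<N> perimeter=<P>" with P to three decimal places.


loops=1 perimeter=14.442

Straddling triangles (16 of 64):
  (v2,v7,v3) [--+] → (1.78295, 1.3898, -0.5109)–(2.3586, 0, -0.5109)  len=1.5043
  (v3,v7,v8) [+-+] → (1.78295, 1.3898, -0.5109)–(1.6678, 1.6678, -0.5109)  len=0.3009
  (v7,v11,v8) [--+] → (0.278003, 2.24345, -0.5109)–(1.6678, 1.6678, -0.5109)  len=1.5043
  (v8,v11,v12) [+-+] → (0.278003, 2.24345, -0.5109)–(0, 2.3586, -0.5109)  len=0.3009
  (v11,v15,v12) [--+] → (-1.3898, 1.78295, -0.5109)–(0, 2.3586, -0.5109)  len=1.5043
  (v12,v15,v16) [+-+] → (-1.3898, 1.78295, -0.5109)–(-1.6678, 1.6678, -0.5109)  len=0.3009
  (v15,v19,v16) [--+] → (-2.24345, 0.278003, -0.5109)–(-1.6678, 1.6678, -0.5109)  len=1.5043
  (v16,v19,v20) [+-+] → (-2.24345, 0.278003, -0.5109)–(-2.3586, 0, -0.5109)  len=0.3009
  (v19,v23,v20) [--+] → (-1.78295, -1.3898, -0.5109)–(-2.3586, 0, -0.5109)  len=1.5043
  (v20,v23,v24) [+-+] → (-1.78295, -1.3898, -0.5109)–(-1.6678, -1.6678, -0.5109)  len=0.3009
  (v23,v27,v24) [--+] → (-0.278003, -2.24345, -0.5109)–(-1.6678, -1.6678, -0.5109)  len=1.5043
  (v24,v27,v28) [+-+] → (-0.278003, -2.24345, -0.5109)–(0, -2.3586, -0.5109)  len=0.3009
  (v27,v31,v28) [--+] → (1.3898, -1.78295, -0.5109)–(0, -2.3586, -0.5109)  len=1.5043
  (v28,v31,v32) [+-+] → (1.3898, -1.78295, -0.5109)–(1.6678, -1.6678, -0.5109)  len=0.3009
  (v31,v2,v32) [--+] → (2.24345, -0.278003, -0.5109)–(1.6678, -1.6678, -0.5109)  len=1.5043
  (v32,v2,v3) [+-+] → (2.24345, -0.278003, -0.5109)–(2.3586, 0, -0.5109)  len=0.3009

Chained into 1 loop(s):
  loop 1: 16 segments, perimeter = 14.4416
Total perimeter = 14.442


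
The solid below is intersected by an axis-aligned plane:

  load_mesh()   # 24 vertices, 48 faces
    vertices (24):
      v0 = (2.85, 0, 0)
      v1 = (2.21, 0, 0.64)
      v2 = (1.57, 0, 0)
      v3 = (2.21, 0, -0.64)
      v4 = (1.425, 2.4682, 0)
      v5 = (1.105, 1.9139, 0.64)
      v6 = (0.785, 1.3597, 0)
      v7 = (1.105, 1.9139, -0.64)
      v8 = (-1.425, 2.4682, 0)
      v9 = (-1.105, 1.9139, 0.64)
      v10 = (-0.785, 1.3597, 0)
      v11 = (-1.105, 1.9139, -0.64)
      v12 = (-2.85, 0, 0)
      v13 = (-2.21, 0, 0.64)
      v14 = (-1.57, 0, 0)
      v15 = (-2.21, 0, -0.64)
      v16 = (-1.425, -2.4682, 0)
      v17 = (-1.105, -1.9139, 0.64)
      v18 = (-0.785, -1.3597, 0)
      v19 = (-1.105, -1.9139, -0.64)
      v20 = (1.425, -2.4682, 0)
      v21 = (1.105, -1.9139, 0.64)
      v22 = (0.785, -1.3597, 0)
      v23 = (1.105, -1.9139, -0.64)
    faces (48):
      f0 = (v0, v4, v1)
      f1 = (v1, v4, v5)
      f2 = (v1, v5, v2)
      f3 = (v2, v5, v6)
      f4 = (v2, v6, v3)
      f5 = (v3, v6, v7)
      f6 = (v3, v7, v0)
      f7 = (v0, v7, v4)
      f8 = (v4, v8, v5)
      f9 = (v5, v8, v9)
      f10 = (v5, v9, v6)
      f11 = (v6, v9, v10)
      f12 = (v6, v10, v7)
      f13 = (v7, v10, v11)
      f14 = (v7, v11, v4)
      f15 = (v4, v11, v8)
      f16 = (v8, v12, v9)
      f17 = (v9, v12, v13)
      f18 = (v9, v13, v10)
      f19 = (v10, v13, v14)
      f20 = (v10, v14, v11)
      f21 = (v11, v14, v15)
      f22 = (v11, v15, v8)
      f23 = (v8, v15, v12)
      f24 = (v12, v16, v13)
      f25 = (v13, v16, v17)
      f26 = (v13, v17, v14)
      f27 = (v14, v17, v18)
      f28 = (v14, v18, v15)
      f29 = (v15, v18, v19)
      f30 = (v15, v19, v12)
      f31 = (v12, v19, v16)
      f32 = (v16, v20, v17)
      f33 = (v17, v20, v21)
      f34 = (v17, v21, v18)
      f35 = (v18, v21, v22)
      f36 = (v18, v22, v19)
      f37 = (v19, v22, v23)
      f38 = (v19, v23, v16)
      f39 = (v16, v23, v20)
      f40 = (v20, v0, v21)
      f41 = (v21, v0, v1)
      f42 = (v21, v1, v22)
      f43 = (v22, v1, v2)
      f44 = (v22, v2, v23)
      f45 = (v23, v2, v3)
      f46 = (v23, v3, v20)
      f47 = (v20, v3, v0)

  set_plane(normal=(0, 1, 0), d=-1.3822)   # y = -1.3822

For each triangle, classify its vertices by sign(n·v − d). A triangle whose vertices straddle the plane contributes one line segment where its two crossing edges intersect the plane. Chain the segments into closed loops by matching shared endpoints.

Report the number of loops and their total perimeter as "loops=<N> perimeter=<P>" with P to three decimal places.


Straddling triangles (18 of 48):
  (v12,v16,v13) [+-+] → (-2.052, -1.3822, 0)–(-1.7704, -1.3822, 0.281598)  len=0.3982
  (v13,v16,v17) [+--] → (-1.7704, -1.3822, 0.281598)–(-1.41198, -1.3822, 0.64)  len=0.5069
  (v13,v17,v14) [+-+] → (-1.41198, -1.3822, 0.64)–(-1.23418, -1.3822, 0.462202)  len=0.2514
  (v14,v17,v18) [+-+] → (-1.23418, -1.3822, 0.462202)–(-0.797992, -1.3822, 0.0259834)  len=0.6169
  (v15,v18,v19) [++-] → (-0.797992, -1.3822, -0.0259834)–(-1.41198, -1.3822, -0.64)  len=0.8683
  (v15,v19,v12) [+-+] → (-1.41198, -1.3822, -0.64)–(-1.58978, -1.3822, -0.462202)  len=0.2514
  (v12,v19,v16) [+--] → (-1.58978, -1.3822, -0.462202)–(-2.052, -1.3822, 0)  len=0.6537
  (v17,v21,v18) [--+] → (-0.708268, -1.3822, 0.0259834)–(-0.797992, -1.3822, 0.0259834)  len=0.0897
  (v18,v21,v22) [+-+] → (-0.708268, -1.3822, 0.0259834)–(0.797992, -1.3822, 0.0259834)  len=1.5063
  (v18,v22,v19) [++-] → (0.708268, -1.3822, -0.0259834)–(-0.797992, -1.3822, -0.0259834)  len=1.5063
  (v19,v22,v23) [-+-] → (0.708268, -1.3822, -0.0259834)–(0.797992, -1.3822, -0.0259834)  len=0.0897
  (v20,v0,v21) [-+-] → (2.052, -1.3822, 0)–(1.58978, -1.3822, 0.462202)  len=0.6537
  (v21,v0,v1) [-++] → (1.58978, -1.3822, 0.462202)–(1.41198, -1.3822, 0.64)  len=0.2514
  (v21,v1,v22) [-++] → (1.41198, -1.3822, 0.64)–(0.797992, -1.3822, 0.0259834)  len=0.8683
  (v22,v2,v23) [++-] → (1.23418, -1.3822, -0.462202)–(0.797992, -1.3822, -0.0259834)  len=0.6169
  (v23,v2,v3) [-++] → (1.23418, -1.3822, -0.462202)–(1.41198, -1.3822, -0.64)  len=0.2514
  (v23,v3,v20) [-+-] → (1.41198, -1.3822, -0.64)–(1.7704, -1.3822, -0.281598)  len=0.5069
  (v20,v3,v0) [-++] → (1.7704, -1.3822, -0.281598)–(2.052, -1.3822, 0)  len=0.3982

Chained into 1 loop(s):
  loop 1: 18 segments, perimeter = 10.2857
Total perimeter = 10.286

loops=1 perimeter=10.286


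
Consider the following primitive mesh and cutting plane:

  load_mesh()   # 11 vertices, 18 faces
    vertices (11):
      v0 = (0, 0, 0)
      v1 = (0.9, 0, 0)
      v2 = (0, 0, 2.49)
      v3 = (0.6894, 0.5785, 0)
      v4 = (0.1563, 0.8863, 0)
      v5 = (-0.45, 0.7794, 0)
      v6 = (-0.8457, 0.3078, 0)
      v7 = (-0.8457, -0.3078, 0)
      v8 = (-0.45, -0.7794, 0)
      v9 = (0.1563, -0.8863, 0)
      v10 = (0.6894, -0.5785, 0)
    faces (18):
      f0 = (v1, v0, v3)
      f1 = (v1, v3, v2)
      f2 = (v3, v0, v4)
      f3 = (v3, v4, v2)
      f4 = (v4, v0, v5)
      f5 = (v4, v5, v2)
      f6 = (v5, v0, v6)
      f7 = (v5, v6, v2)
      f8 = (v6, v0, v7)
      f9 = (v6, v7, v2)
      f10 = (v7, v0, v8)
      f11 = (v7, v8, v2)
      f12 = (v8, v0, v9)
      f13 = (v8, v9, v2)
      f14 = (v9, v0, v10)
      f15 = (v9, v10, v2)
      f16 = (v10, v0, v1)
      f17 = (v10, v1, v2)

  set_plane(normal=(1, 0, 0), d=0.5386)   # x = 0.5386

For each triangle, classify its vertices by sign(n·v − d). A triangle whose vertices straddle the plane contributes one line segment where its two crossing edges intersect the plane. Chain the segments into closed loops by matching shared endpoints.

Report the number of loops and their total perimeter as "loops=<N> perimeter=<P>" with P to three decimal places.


Straddling triangles (8 of 18):
  (v1,v0,v3) [+-+] → (0.5386, 0, 0)–(0.5386, 0.451958, 0)  len=0.4520
  (v1,v3,v2) [++-] → (0.5386, 0.451958, 0.544665)–(0.5386, 0, 0.999873)  len=0.6415
  (v3,v0,v4) [+--] → (0.5386, 0.451958, 0)–(0.5386, 0.665569, 0)  len=0.2136
  (v3,v4,v2) [+--] → (0.5386, 0.665569, 0)–(0.5386, 0.451958, 0.544665)  len=0.5851
  (v9,v0,v10) [--+] → (0.5386, -0.451958, 0)–(0.5386, -0.665569, 0)  len=0.2136
  (v9,v10,v2) [-+-] → (0.5386, -0.665569, 0)–(0.5386, -0.451958, 0.544665)  len=0.5851
  (v10,v0,v1) [+-+] → (0.5386, -0.451958, 0)–(0.5386, 0, 0)  len=0.4520
  (v10,v1,v2) [++-] → (0.5386, 0, 0.999873)–(0.5386, -0.451958, 0.544665)  len=0.6415

Chained into 1 loop(s):
  loop 1: 8 segments, perimeter = 3.7842
Total perimeter = 3.784

loops=1 perimeter=3.784


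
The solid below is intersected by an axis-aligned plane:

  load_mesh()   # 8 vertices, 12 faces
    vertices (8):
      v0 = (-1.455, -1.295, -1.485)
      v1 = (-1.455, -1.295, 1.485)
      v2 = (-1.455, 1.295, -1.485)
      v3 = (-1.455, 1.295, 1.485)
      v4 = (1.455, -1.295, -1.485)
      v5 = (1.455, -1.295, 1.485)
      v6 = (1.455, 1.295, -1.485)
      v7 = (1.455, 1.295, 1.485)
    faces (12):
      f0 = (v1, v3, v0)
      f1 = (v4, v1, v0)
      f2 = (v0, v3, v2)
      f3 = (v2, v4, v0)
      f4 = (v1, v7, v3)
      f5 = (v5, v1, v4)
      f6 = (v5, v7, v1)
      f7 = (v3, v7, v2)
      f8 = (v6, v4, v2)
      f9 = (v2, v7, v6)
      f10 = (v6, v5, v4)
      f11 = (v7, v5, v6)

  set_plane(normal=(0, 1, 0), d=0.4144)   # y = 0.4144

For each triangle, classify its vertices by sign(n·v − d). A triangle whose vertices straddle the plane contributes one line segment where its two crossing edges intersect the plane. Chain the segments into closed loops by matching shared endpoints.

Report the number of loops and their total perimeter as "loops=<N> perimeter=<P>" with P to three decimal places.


loops=1 perimeter=11.760

Straddling triangles (8 of 12):
  (v1,v3,v0) [-+-] → (-1.455, 0.4144, 1.485)–(-1.455, 0.4144, 0.4752)  len=1.0098
  (v0,v3,v2) [-++] → (-1.455, 0.4144, 0.4752)–(-1.455, 0.4144, -1.485)  len=1.9602
  (v2,v4,v0) [+--] → (-0.4656, 0.4144, -1.485)–(-1.455, 0.4144, -1.485)  len=0.9894
  (v1,v7,v3) [-++] → (0.4656, 0.4144, 1.485)–(-1.455, 0.4144, 1.485)  len=1.9206
  (v5,v7,v1) [-+-] → (1.455, 0.4144, 1.485)–(0.4656, 0.4144, 1.485)  len=0.9894
  (v6,v4,v2) [+-+] → (1.455, 0.4144, -1.485)–(-0.4656, 0.4144, -1.485)  len=1.9206
  (v6,v5,v4) [+--] → (1.455, 0.4144, -0.4752)–(1.455, 0.4144, -1.485)  len=1.0098
  (v7,v5,v6) [+-+] → (1.455, 0.4144, 1.485)–(1.455, 0.4144, -0.4752)  len=1.9602

Chained into 1 loop(s):
  loop 1: 8 segments, perimeter = 11.7600
Total perimeter = 11.760


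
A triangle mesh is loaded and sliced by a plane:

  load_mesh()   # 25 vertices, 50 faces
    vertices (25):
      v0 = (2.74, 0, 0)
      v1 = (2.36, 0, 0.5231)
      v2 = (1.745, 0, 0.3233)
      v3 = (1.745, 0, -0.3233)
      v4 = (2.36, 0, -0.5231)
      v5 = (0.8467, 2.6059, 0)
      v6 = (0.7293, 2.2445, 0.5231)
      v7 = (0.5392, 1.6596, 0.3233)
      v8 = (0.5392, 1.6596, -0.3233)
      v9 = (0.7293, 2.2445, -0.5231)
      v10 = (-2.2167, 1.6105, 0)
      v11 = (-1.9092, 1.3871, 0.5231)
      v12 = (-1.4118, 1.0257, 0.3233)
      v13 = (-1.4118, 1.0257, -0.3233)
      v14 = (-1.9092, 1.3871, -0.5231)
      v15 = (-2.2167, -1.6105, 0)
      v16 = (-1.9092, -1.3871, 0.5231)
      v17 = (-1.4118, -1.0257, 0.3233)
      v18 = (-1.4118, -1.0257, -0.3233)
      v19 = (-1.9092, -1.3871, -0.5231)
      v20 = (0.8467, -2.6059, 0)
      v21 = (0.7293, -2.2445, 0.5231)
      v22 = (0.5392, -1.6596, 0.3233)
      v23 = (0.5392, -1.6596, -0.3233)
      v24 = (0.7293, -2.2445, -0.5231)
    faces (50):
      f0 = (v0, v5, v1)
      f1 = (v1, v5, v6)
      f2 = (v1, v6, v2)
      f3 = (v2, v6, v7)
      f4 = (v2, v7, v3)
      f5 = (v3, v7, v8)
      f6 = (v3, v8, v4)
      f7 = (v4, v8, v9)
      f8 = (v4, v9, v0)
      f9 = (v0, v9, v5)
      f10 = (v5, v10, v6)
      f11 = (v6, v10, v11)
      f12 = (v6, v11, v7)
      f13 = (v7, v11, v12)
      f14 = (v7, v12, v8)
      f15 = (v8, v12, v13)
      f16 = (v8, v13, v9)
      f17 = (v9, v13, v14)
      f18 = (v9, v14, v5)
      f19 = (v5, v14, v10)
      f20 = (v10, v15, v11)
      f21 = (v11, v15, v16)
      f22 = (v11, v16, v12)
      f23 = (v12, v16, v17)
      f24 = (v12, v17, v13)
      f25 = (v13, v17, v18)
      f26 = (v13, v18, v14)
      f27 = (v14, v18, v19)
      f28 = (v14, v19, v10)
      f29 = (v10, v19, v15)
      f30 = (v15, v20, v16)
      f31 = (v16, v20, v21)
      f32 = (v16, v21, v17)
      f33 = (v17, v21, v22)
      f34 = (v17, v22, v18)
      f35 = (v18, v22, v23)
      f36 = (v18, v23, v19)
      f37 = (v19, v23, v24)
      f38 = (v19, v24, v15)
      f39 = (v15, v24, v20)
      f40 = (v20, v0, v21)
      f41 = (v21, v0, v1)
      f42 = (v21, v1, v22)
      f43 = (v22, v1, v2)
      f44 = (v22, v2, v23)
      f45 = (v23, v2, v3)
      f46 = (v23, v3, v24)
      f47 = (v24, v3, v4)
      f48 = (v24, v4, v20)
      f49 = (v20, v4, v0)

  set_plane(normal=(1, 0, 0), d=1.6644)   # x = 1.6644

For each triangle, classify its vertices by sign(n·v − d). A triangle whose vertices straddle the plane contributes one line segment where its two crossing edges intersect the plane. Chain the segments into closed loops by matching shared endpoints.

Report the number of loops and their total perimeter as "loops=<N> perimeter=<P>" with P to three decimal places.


loops=2 perimeter=7.731

Straddling triangles (20 of 50):
  (v0,v5,v1) [+-+] → (1.6644, 1.48043, 0)–(1.6644, 1.19782, 0.282653)  len=0.3997
  (v1,v5,v6) [+--] → (1.6644, 1.19782, 0.282653)–(1.6644, 0.957426, 0.5231)  len=0.3400
  (v1,v6,v2) [+-+] → (1.6644, 0.957426, 0.5231)–(1.6644, 0.17811, 0.339155)  len=0.8007
  (v2,v6,v7) [+--] → (1.6644, 0.17811, 0.339155)–(1.6644, 0.110934, 0.3233)  len=0.0690
  (v2,v7,v3) [+-+] → (1.6644, 0.110934, 0.3233)–(1.6644, 0.110934, -0.280079)  len=0.6034
  (v3,v7,v8) [+--] → (1.6644, 0.110934, -0.280079)–(1.6644, 0.110934, -0.3233)  len=0.0432
  (v3,v8,v4) [+-+] → (1.6644, 0.110934, -0.3233)–(1.6644, 0.634017, -0.44677)  len=0.5375
  (v4,v8,v9) [+--] → (1.6644, 0.634017, -0.44677)–(1.6644, 0.957426, -0.5231)  len=0.3323
  (v4,v9,v0) [+-+] → (1.6644, 0.957426, -0.5231)–(1.6644, 1.20067, -0.279826)  len=0.3440
  (v0,v9,v5) [+--] → (1.6644, 1.20067, -0.279826)–(1.6644, 1.48043, 0)  len=0.3957
  (v20,v0,v21) [-+-] → (1.6644, -1.48043, 0)–(1.6644, -1.20067, 0.279826)  len=0.3957
  (v21,v0,v1) [-++] → (1.6644, -1.20067, 0.279826)–(1.6644, -0.957426, 0.5231)  len=0.3440
  (v21,v1,v22) [-+-] → (1.6644, -0.957426, 0.5231)–(1.6644, -0.634017, 0.44677)  len=0.3323
  (v22,v1,v2) [-++] → (1.6644, -0.634017, 0.44677)–(1.6644, -0.110934, 0.3233)  len=0.5375
  (v22,v2,v23) [-+-] → (1.6644, -0.110934, 0.3233)–(1.6644, -0.110934, 0.280079)  len=0.0432
  (v23,v2,v3) [-++] → (1.6644, -0.110934, 0.280079)–(1.6644, -0.110934, -0.3233)  len=0.6034
  (v23,v3,v24) [-+-] → (1.6644, -0.110934, -0.3233)–(1.6644, -0.17811, -0.339155)  len=0.0690
  (v24,v3,v4) [-++] → (1.6644, -0.17811, -0.339155)–(1.6644, -0.957426, -0.5231)  len=0.8007
  (v24,v4,v20) [-+-] → (1.6644, -0.957426, -0.5231)–(1.6644, -1.19782, -0.282653)  len=0.3400
  (v20,v4,v0) [-++] → (1.6644, -1.19782, -0.282653)–(1.6644, -1.48043, 0)  len=0.3997

Chained into 2 loop(s):
  loop 1: 10 segments, perimeter = 3.8655
  loop 2: 10 segments, perimeter = 3.8655
Total perimeter = 7.731


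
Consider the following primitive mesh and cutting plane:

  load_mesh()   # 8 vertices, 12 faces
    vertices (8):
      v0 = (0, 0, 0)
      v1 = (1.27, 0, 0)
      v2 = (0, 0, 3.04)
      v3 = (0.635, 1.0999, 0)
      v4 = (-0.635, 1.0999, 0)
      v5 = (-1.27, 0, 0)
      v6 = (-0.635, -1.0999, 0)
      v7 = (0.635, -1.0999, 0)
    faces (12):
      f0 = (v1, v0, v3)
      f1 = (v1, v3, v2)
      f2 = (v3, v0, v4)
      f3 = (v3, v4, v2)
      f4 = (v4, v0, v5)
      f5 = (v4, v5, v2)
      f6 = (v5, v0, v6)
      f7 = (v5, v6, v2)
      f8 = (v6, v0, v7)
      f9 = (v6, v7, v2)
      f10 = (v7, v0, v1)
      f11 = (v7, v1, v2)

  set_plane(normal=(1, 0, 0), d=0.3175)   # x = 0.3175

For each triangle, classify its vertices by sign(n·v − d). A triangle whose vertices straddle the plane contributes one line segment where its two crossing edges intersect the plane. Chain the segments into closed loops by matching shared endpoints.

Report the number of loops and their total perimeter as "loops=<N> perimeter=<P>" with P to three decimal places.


Straddling triangles (8 of 12):
  (v1,v0,v3) [+-+] → (0.3175, 0, 0)–(0.3175, 0.54995, 0)  len=0.5500
  (v1,v3,v2) [++-] → (0.3175, 0.54995, 1.52)–(0.3175, 0, 2.28)  len=0.9381
  (v3,v0,v4) [+--] → (0.3175, 0.54995, 0)–(0.3175, 1.0999, 0)  len=0.5500
  (v3,v4,v2) [+--] → (0.3175, 1.0999, 0)–(0.3175, 0.54995, 1.52)  len=1.6164
  (v6,v0,v7) [--+] → (0.3175, -0.54995, 0)–(0.3175, -1.0999, 0)  len=0.5500
  (v6,v7,v2) [-+-] → (0.3175, -1.0999, 0)–(0.3175, -0.54995, 1.52)  len=1.6164
  (v7,v0,v1) [+-+] → (0.3175, -0.54995, 0)–(0.3175, 0, 0)  len=0.5500
  (v7,v1,v2) [++-] → (0.3175, 0, 2.28)–(0.3175, -0.54995, 1.52)  len=0.9381

Chained into 1 loop(s):
  loop 1: 8 segments, perimeter = 7.3089
Total perimeter = 7.309

loops=1 perimeter=7.309


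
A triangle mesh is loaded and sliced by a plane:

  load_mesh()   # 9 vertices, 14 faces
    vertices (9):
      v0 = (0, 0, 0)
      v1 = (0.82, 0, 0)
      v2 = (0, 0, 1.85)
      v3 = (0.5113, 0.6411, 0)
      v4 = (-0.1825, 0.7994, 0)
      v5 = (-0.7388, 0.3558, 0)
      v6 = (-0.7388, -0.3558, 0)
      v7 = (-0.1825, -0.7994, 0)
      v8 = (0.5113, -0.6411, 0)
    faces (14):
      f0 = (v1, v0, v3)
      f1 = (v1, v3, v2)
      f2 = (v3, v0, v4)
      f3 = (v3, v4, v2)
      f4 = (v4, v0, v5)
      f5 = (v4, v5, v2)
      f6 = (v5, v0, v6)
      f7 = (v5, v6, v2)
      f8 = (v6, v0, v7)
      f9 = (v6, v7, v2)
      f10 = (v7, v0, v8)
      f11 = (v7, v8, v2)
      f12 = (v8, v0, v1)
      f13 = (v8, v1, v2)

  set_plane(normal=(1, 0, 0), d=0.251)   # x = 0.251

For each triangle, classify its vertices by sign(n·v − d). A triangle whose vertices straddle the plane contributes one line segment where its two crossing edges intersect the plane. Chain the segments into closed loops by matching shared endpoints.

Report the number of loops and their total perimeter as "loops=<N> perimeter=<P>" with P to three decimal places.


Straddling triangles (8 of 14):
  (v1,v0,v3) [+-+] → (0.251, 0, 0)–(0.251, 0.31472, 0)  len=0.3147
  (v1,v3,v2) [++-] → (0.251, 0.31472, 0.941825)–(0.251, 0, 1.28372)  len=0.4647
  (v3,v0,v4) [+--] → (0.251, 0.31472, 0)–(0.251, 0.700491, 0)  len=0.3858
  (v3,v4,v2) [+--] → (0.251, 0.700491, 0)–(0.251, 0.31472, 0.941825)  len=1.0178
  (v7,v0,v8) [--+] → (0.251, -0.31472, 0)–(0.251, -0.700491, 0)  len=0.3858
  (v7,v8,v2) [-+-] → (0.251, -0.700491, 0)–(0.251, -0.31472, 0.941825)  len=1.0178
  (v8,v0,v1) [+-+] → (0.251, -0.31472, 0)–(0.251, 0, 0)  len=0.3147
  (v8,v1,v2) [++-] → (0.251, 0, 1.28372)–(0.251, -0.31472, 0.941825)  len=0.4647

Chained into 1 loop(s):
  loop 1: 8 segments, perimeter = 4.3659
Total perimeter = 4.366

loops=1 perimeter=4.366


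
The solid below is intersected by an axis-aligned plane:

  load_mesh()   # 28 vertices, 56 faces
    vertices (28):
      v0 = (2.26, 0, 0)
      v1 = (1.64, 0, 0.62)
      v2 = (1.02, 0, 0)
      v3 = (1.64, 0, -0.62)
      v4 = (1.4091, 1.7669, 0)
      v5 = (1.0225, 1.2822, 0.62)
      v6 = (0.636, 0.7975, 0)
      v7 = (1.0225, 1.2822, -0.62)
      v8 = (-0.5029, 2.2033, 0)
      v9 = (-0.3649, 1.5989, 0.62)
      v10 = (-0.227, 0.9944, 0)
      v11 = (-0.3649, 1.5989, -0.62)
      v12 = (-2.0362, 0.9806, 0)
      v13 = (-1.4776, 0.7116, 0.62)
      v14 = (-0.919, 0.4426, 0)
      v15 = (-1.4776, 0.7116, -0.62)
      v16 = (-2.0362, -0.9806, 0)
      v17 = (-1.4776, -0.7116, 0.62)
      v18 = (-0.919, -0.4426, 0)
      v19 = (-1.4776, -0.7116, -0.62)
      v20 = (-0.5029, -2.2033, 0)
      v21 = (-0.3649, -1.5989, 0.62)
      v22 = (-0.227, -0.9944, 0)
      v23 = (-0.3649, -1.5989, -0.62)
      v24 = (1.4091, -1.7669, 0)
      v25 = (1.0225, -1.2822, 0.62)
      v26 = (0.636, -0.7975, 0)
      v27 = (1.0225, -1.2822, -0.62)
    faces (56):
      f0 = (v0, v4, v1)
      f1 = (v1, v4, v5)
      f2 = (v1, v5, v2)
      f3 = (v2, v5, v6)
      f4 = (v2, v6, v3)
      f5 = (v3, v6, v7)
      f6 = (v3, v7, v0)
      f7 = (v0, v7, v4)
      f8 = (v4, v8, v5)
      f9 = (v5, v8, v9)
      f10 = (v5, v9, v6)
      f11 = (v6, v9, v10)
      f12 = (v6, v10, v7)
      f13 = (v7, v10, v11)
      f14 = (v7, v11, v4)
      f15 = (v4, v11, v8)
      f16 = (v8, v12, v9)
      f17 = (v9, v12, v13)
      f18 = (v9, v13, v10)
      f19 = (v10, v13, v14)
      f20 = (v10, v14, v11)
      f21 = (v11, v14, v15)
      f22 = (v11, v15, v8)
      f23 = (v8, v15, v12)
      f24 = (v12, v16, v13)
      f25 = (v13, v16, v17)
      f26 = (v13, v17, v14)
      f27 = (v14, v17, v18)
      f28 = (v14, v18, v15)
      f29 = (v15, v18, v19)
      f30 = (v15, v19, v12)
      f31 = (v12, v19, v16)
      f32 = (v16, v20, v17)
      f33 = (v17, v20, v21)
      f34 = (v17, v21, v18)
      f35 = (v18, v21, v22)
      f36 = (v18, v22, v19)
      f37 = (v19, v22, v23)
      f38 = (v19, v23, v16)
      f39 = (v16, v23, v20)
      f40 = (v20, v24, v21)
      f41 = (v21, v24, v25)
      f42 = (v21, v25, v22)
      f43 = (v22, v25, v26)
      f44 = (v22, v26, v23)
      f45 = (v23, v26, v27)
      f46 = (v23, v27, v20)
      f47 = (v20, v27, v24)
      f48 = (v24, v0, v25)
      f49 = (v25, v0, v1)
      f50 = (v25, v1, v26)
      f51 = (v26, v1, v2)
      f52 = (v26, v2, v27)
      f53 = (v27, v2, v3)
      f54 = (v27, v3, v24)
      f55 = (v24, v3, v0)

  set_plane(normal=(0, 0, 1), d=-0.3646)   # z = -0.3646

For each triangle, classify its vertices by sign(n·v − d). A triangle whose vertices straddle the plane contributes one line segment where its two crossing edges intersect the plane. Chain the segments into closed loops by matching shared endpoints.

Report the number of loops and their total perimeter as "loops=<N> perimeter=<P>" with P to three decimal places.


Straddling triangles (28 of 56):
  (v2,v6,v3) [++-] → (1.22642, 0.328519, -0.3646)–(1.3846, 0, -0.3646)  len=0.3646
  (v3,v6,v7) [-+-] → (1.22642, 0.328519, -0.3646)–(0.863287, 1.08253, -0.3646)  len=0.8369
  (v3,v7,v0) [--+] → (1.53227, 0.754016, -0.3646)–(1.8954, 0, -0.3646)  len=0.8369
  (v0,v7,v4) [+-+] → (1.53227, 0.754016, -0.3646)–(1.18175, 1.48187, -0.3646)  len=0.8079
  (v6,v10,v7) [++-] → (0.507787, 1.16364, -0.3646)–(0.863287, 1.08253, -0.3646)  len=0.3646
  (v7,v10,v11) [-+-] → (0.507787, 1.16364, -0.3646)–(-0.308094, 1.34989, -0.3646)  len=0.8369
  (v7,v11,v4) [--+] → (0.365874, 1.66811, -0.3646)–(1.18175, 1.48187, -0.3646)  len=0.8369
  (v4,v11,v8) [+-+] → (0.365874, 1.66811, -0.3646)–(-0.421747, 1.84787, -0.3646)  len=0.8079
  (v10,v14,v11) [++-] → (-0.593153, 1.12258, -0.3646)–(-0.308094, 1.34989, -0.3646)  len=0.3646
  (v11,v14,v15) [-+-] → (-0.593153, 1.12258, -0.3646)–(-1.24749, 0.600789, -0.3646)  len=0.8369
  (v11,v15,v8) [--+] → (-1.07609, 1.32608, -0.3646)–(-0.421747, 1.84787, -0.3646)  len=0.8369
  (v8,v15,v12) [+-+] → (-1.07609, 1.32608, -0.3646)–(-1.70771, 0.822411, -0.3646)  len=0.8079
  (v14,v18,v15) [++-] → (-1.24749, 0.236144, -0.3646)–(-1.24749, 0.600789, -0.3646)  len=0.3646
  (v15,v18,v19) [-+-] → (-1.24749, 0.236144, -0.3646)–(-1.24749, -0.600789, -0.3646)  len=0.8369
  (v15,v19,v12) [--+] → (-1.70771, -0.0145228, -0.3646)–(-1.70771, 0.822411, -0.3646)  len=0.8369
  (v12,v19,v16) [+-+] → (-1.70771, -0.0145228, -0.3646)–(-1.70771, -0.822411, -0.3646)  len=0.8079
  (v18,v22,v19) [++-] → (-0.962433, -0.828095, -0.3646)–(-1.24749, -0.600789, -0.3646)  len=0.3646
  (v19,v22,v23) [-+-] → (-0.962433, -0.828095, -0.3646)–(-0.308094, -1.34989, -0.3646)  len=0.8369
  (v19,v23,v16) [--+] → (-1.05337, -1.3442, -0.3646)–(-1.70771, -0.822411, -0.3646)  len=0.8369
  (v16,v23,v20) [+-+] → (-1.05337, -1.3442, -0.3646)–(-0.421747, -1.84787, -0.3646)  len=0.8079
  (v22,v26,v23) [++-] → (0.0474062, -1.26877, -0.3646)–(-0.308094, -1.34989, -0.3646)  len=0.3646
  (v23,v26,v27) [-+-] → (0.0474062, -1.26877, -0.3646)–(0.863287, -1.08253, -0.3646)  len=0.8369
  (v23,v27,v20) [--+] → (0.394134, -1.66163, -0.3646)–(-0.421747, -1.84787, -0.3646)  len=0.8369
  (v20,v27,v24) [+-+] → (0.394134, -1.66163, -0.3646)–(1.18175, -1.48187, -0.3646)  len=0.8079
  (v26,v2,v27) [++-] → (1.02147, -0.754016, -0.3646)–(0.863287, -1.08253, -0.3646)  len=0.3646
  (v27,v2,v3) [-+-] → (1.02147, -0.754016, -0.3646)–(1.3846, 0, -0.3646)  len=0.8369
  (v27,v3,v24) [--+] → (1.54488, -0.727849, -0.3646)–(1.18175, -1.48187, -0.3646)  len=0.8369
  (v24,v3,v0) [+-+] → (1.54488, -0.727849, -0.3646)–(1.8954, 0, -0.3646)  len=0.8079

Chained into 2 loop(s):
  loop 1: 14 segments, perimeter = 8.4106
  loop 2: 14 segments, perimeter = 11.5134
Total perimeter = 19.924

loops=2 perimeter=19.924
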